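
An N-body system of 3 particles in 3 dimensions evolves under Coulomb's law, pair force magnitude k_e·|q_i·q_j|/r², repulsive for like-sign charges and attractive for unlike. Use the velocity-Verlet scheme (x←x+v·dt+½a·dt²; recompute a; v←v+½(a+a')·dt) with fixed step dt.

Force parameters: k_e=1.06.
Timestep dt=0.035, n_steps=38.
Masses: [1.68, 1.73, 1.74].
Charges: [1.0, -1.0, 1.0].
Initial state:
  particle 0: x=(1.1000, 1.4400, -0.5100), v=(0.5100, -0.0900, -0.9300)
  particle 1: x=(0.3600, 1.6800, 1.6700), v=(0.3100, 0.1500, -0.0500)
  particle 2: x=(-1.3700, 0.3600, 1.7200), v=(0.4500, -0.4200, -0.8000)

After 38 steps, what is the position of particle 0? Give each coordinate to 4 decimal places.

step 0: x0=(1.1000, 1.4400, -0.5100) x1=(0.3600, 1.6800, 1.6700) x2=(-1.3700, 0.3600, 1.7200)
step 1: x0=(1.1178, 1.4369, -0.5425) x1=(0.3708, 1.6852, 1.6682) x2=(-1.3542, 0.3453, 1.6920)
step 2: x0=(1.1357, 1.4338, -0.5749) x1=(0.3815, 1.6903, 1.6662) x2=(-1.3383, 0.3308, 1.6641)
step 3: x0=(1.1535, 1.4307, -0.6072) x1=(0.3922, 1.6953, 1.6642) x2=(-1.3224, 0.3162, 1.6362)
step 4: x0=(1.1714, 1.4277, -0.6395) x1=(0.4028, 1.7001, 1.6620) x2=(-1.3064, 0.3018, 1.6083)
step 5: x0=(1.1893, 1.4247, -0.6716) x1=(0.4132, 1.7049, 1.6597) x2=(-1.2903, 0.2875, 1.5805)
step 6: x0=(1.2071, 1.4217, -0.7037) x1=(0.4237, 1.7095, 1.6572) x2=(-1.2741, 0.2732, 1.5527)
step 7: x0=(1.2250, 1.4188, -0.7357) x1=(0.4340, 1.7140, 1.6547) x2=(-1.2578, 0.2590, 1.5250)
step 8: x0=(1.2428, 1.4159, -0.7676) x1=(0.4442, 1.7184, 1.6520) x2=(-1.2415, 0.2449, 1.4973)
step 9: x0=(1.2607, 1.4130, -0.7995) x1=(0.4544, 1.7227, 1.6492) x2=(-1.2251, 0.2308, 1.4696)
step 10: x0=(1.2786, 1.4102, -0.8312) x1=(0.4645, 1.7269, 1.6463) x2=(-1.2086, 0.2169, 1.4420)
step 11: x0=(1.2965, 1.4074, -0.8630) x1=(0.4745, 1.7310, 1.6433) x2=(-1.1921, 0.2030, 1.4145)
step 12: x0=(1.3144, 1.4047, -0.8946) x1=(0.4845, 1.7350, 1.6402) x2=(-1.1755, 0.1892, 1.3870)
step 13: x0=(1.3323, 1.4019, -0.9262) x1=(0.4944, 1.7389, 1.6369) x2=(-1.1588, 0.1755, 1.3596)
step 14: x0=(1.3502, 1.3992, -0.9577) x1=(0.5042, 1.7426, 1.6335) x2=(-1.1421, 0.1618, 1.3322)
step 15: x0=(1.3681, 1.3966, -0.9892) x1=(0.5139, 1.7462, 1.6301) x2=(-1.1253, 0.1482, 1.3048)
step 16: x0=(1.3861, 1.3940, -1.0206) x1=(0.5236, 1.7498, 1.6265) x2=(-1.1085, 0.1347, 1.2776)
step 17: x0=(1.4040, 1.3914, -1.0519) x1=(0.5332, 1.7532, 1.6228) x2=(-1.0916, 0.1213, 1.2504)
step 18: x0=(1.4219, 1.3888, -1.0832) x1=(0.5427, 1.7565, 1.6190) x2=(-1.0746, 0.1080, 1.2232)
step 19: x0=(1.4399, 1.3863, -1.1145) x1=(0.5522, 1.7597, 1.6151) x2=(-1.0576, 0.0947, 1.1961)
step 20: x0=(1.4579, 1.3838, -1.1457) x1=(0.5616, 1.7628, 1.6110) x2=(-1.0406, 0.0815, 1.1691)
step 21: x0=(1.4759, 1.3813, -1.1768) x1=(0.5709, 1.7658, 1.6069) x2=(-1.0234, 0.0684, 1.1421)
step 22: x0=(1.4939, 1.3789, -1.2079) x1=(0.5802, 1.7687, 1.6027) x2=(-1.0063, 0.0553, 1.1152)
step 23: x0=(1.5119, 1.3765, -1.2390) x1=(0.5894, 1.7715, 1.5983) x2=(-0.9891, 0.0423, 1.0883)
step 24: x0=(1.5299, 1.3741, -1.2700) x1=(0.5986, 1.7742, 1.5938) x2=(-0.9718, 0.0294, 1.0615)
step 25: x0=(1.5480, 1.3718, -1.3010) x1=(0.6077, 1.7767, 1.5893) x2=(-0.9545, 0.0166, 1.0348)
step 26: x0=(1.5660, 1.3695, -1.3319) x1=(0.6167, 1.7792, 1.5846) x2=(-0.9371, 0.0039, 1.0081)
step 27: x0=(1.5841, 1.3672, -1.3628) x1=(0.6257, 1.7816, 1.5799) x2=(-0.9197, -0.0088, 0.9815)
step 28: x0=(1.6022, 1.3650, -1.3937) x1=(0.6346, 1.7838, 1.5750) x2=(-0.9023, -0.0214, 0.9550)
step 29: x0=(1.6203, 1.3628, -1.4245) x1=(0.6435, 1.7860, 1.5700) x2=(-0.8848, -0.0340, 0.9285)
step 30: x0=(1.6384, 1.3606, -1.4553) x1=(0.6523, 1.7880, 1.5649) x2=(-0.8673, -0.0464, 0.9021)
step 31: x0=(1.6565, 1.3585, -1.4860) x1=(0.6611, 1.7900, 1.5597) x2=(-0.8497, -0.0588, 0.8758)
step 32: x0=(1.6747, 1.3564, -1.5167) x1=(0.6698, 1.7919, 1.5545) x2=(-0.8321, -0.0711, 0.8495)
step 33: x0=(1.6928, 1.3543, -1.5474) x1=(0.6784, 1.7936, 1.5491) x2=(-0.8145, -0.0834, 0.8233)
step 34: x0=(1.7110, 1.3522, -1.5780) x1=(0.6870, 1.7953, 1.5436) x2=(-0.7968, -0.0956, 0.7972)
step 35: x0=(1.7292, 1.3502, -1.6086) x1=(0.6956, 1.7968, 1.5380) x2=(-0.7791, -0.1077, 0.7711)
step 36: x0=(1.7474, 1.3482, -1.6392) x1=(0.7041, 1.7983, 1.5323) x2=(-0.7614, -0.1198, 0.7451)
step 37: x0=(1.7656, 1.3463, -1.6698) x1=(0.7126, 1.7997, 1.5266) x2=(-0.7436, -0.1318, 0.7192)
step 38: x0=(1.7838, 1.3443, -1.7003) x1=(0.7210, 1.8009, 1.5207) x2=(-0.7258, -0.1437, 0.6933)

(1.7838, 1.3443, -1.7003)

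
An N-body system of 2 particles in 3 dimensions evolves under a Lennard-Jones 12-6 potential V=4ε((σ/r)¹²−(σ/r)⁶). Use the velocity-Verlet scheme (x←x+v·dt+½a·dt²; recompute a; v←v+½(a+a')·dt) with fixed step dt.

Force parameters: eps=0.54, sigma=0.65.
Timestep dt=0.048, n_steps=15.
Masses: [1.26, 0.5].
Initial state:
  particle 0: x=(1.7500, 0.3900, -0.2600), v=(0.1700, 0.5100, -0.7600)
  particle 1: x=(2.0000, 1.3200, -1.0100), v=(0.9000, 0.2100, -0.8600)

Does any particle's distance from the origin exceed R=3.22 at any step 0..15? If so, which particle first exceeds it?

step 0: x0=(1.7500, 0.3900, -0.2600) x1=(2.0000, 1.3200, -1.0100)
step 1: x0=(1.7582, 0.4146, -0.2966) x1=(2.0431, 1.3297, -1.0510)
step 2: x0=(1.7665, 0.4396, -0.3335) x1=(2.0859, 1.3385, -1.0912)
step 3: x0=(1.7749, 0.4649, -0.3706) x1=(2.1285, 1.3466, -1.1309)
step 4: x0=(1.7835, 0.4905, -0.4080) x1=(2.1707, 1.3539, -1.1698)
step 5: x0=(1.7921, 0.5164, -0.4457) x1=(2.2126, 1.3604, -1.2081)
step 6: x0=(1.8010, 0.5426, -0.4837) x1=(2.2541, 1.3661, -1.2456)
step 7: x0=(1.8100, 0.5691, -0.5219) x1=(2.2952, 1.3711, -1.2824)
step 8: x0=(1.8192, 0.5959, -0.5604) x1=(2.3358, 1.3753, -1.3186)
step 9: x0=(1.8285, 0.6230, -0.5993) x1=(2.3760, 1.3788, -1.3539)
step 10: x0=(1.8381, 0.6504, -0.6384) x1=(2.4155, 1.3814, -1.3886)
step 11: x0=(1.8480, 0.6781, -0.6778) x1=(2.4545, 1.3834, -1.4224)
step 12: x0=(1.8581, 0.7061, -0.7175) x1=(2.4929, 1.3846, -1.4555)
step 13: x0=(1.8684, 0.7344, -0.7576) x1=(2.5305, 1.3851, -1.4878)
step 14: x0=(1.8791, 0.7630, -0.7980) x1=(2.5675, 1.3848, -1.5193)
step 15: x0=(1.8900, 0.7919, -0.8387) x1=(2.6036, 1.3838, -1.5499)

yes, particle 1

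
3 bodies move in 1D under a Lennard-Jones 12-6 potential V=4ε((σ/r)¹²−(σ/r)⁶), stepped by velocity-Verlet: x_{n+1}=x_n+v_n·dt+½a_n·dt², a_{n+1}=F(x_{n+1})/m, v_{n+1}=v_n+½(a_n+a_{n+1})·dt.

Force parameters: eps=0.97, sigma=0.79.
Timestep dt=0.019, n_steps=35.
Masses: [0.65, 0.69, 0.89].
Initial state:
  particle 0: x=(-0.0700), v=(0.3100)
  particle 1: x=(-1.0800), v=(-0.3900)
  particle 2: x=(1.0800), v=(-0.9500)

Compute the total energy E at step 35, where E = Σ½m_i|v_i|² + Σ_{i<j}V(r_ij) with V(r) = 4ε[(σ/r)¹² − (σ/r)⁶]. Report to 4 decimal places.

-0.5746

step 0: x0=(-0.0700) x1=(-1.0800) x2=(1.0800)
step 1: x0=(-0.0644) x1=(-1.0867) x2=(1.0616)
step 2: x0=(-0.0594) x1=(-1.0918) x2=(1.0424)
step 3: x0=(-0.0547) x1=(-1.0956) x2=(1.0224)
step 4: x0=(-0.0501) x1=(-1.0979) x2=(1.0014)
step 5: x0=(-0.0456) x1=(-1.0989) x2=(0.9794)
step 6: x0=(-0.0410) x1=(-1.0986) x2=(0.9562)
step 7: x0=(-0.0361) x1=(-1.0969) x2=(0.9319)
step 8: x0=(-0.0310) x1=(-1.0939) x2=(0.9063)
step 9: x0=(-0.0258) x1=(-1.0896) x2=(0.8797)
step 10: x0=(-0.0212) x1=(-1.0840) x2=(0.8526)
step 11: x0=(-0.0188) x1=(-1.0771) x2=(0.8259)
step 12: x0=(-0.0212) x1=(-1.0689) x2=(0.8018)
step 13: x0=(-0.0320) x1=(-1.0593) x2=(0.7827)
step 14: x0=(-0.0530) x1=(-1.0481) x2=(0.7700)
step 15: x0=(-0.0826) x1=(-1.0355) x2=(0.7623)
step 16: x0=(-0.1172) x1=(-1.0213) x2=(0.7571)
step 17: x0=(-0.1532) x1=(-1.0064) x2=(0.7523)
step 18: x0=(-0.1860) x1=(-0.9938) x2=(0.7470)
step 19: x0=(-0.2069) x1=(-0.9910) x2=(0.7406)
step 20: x0=(-0.2075) x1=(-1.0059) x2=(0.7331)
step 21: x0=(-0.1933) x1=(-1.0333) x2=(0.7245)
step 22: x0=(-0.1740) x1=(-1.0645) x2=(0.7151)
step 23: x0=(-0.1547) x1=(-1.0955) x2=(0.7056)
step 24: x0=(-0.1387) x1=(-1.1251) x2=(0.6973)
step 25: x0=(-0.1290) x1=(-1.1531) x2=(0.6924)
step 26: x0=(-0.1280) x1=(-1.1796) x2=(0.6928)
step 27: x0=(-0.1359) x1=(-1.2047) x2=(0.6985)
step 28: x0=(-0.1500) x1=(-1.2286) x2=(0.7078)
step 29: x0=(-0.1674) x1=(-1.2512) x2=(0.7186)
step 30: x0=(-0.1861) x1=(-1.2726) x2=(0.7294)
step 31: x0=(-0.2051) x1=(-1.2929) x2=(0.7394)
step 32: x0=(-0.2237) x1=(-1.3119) x2=(0.7483)
step 33: x0=(-0.2420) x1=(-1.3298) x2=(0.7560)
step 34: x0=(-0.2599) x1=(-1.3464) x2=(0.7625)
step 35: x0=(-0.2775) x1=(-1.3619) x2=(0.7679)
step 0 velocities: v0=(0.3100) v1=(-0.3900) v2=(-0.9500)
step 0: KE=0.4853, PE=-1.0592, E=-0.5739
step 35 velocities: v0=(-0.9207) v1=(-0.7846) v2=(0.2548)
step 35: KE=0.5168, PE=-1.0914, E=-0.5746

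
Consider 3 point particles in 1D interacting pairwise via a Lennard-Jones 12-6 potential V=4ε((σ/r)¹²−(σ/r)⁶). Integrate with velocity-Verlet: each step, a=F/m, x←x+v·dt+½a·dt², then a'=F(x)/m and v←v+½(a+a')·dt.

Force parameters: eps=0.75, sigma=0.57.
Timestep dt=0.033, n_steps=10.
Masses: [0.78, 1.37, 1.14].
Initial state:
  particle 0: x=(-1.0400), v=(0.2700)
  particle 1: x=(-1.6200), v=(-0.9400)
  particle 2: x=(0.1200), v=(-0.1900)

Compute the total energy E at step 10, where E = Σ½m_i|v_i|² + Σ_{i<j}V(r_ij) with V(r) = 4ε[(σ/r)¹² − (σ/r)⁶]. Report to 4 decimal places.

0.4646

step 0: x0=(-1.0400) x1=(-1.6200) x2=(0.1200)
step 1: x0=(-1.0153) x1=(-1.6599) x2=(0.1136)
step 2: x0=(-0.9910) x1=(-1.6994) x2=(0.1070)
step 3: x0=(-0.9708) x1=(-1.7363) x2=(0.1001)
step 4: x0=(-0.9537) x1=(-1.7711) x2=(0.0928)
step 5: x0=(-0.9387) x1=(-1.8044) x2=(0.0851)
step 6: x0=(-0.9250) x1=(-1.8365) x2=(0.0769)
step 7: x0=(-0.9120) x1=(-1.8679) x2=(0.0681)
step 8: x0=(-0.8992) x1=(-1.8985) x2=(0.0588)
step 9: x0=(-0.8861) x1=(-1.9288) x2=(0.0487)
step 10: x0=(-0.8723) x1=(-1.9586) x2=(0.0377)
step 0 velocities: v0=(0.2700) v1=(-0.9400) v2=(-0.1900)
step 0: KE=0.6543, PE=-0.3132, E=0.3411
step 10 velocities: v0=(0.4316) v1=(-0.9013) v2=(-0.3471)
step 10: KE=0.6977, PE=-0.2331, E=0.4646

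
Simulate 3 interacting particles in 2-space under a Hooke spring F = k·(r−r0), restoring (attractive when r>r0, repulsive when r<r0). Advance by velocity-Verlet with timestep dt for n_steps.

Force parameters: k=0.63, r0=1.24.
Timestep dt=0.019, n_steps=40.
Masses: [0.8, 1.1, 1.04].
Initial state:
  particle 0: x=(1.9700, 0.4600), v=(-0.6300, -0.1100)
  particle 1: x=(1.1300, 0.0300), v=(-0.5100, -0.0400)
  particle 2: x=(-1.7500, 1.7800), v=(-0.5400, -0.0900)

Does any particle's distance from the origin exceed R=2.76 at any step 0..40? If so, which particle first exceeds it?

step 0: x0=(1.9700, 0.4600) x1=(1.1300, 0.0300) x2=(-1.7500, 1.7800)
step 1: x0=(1.9577, 0.4581) x1=(1.1201, 0.0293) x2=(-1.7598, 1.7781)
step 2: x0=(1.9448, 0.4564) x1=(1.1098, 0.0289) x2=(-1.7686, 1.7757)
step 3: x0=(1.9312, 0.4551) x1=(1.0990, 0.0286) x2=(-1.7765, 1.7729)
step 4: x0=(1.9169, 0.4540) x1=(1.0878, 0.0286) x2=(-1.7834, 1.7696)
step 5: x0=(1.9021, 0.4533) x1=(1.0762, 0.0287) x2=(-1.7894, 1.7660)
step 6: x0=(1.8865, 0.4528) x1=(1.0641, 0.0290) x2=(-1.7944, 1.7618)
step 7: x0=(1.8704, 0.4526) x1=(1.0516, 0.0296) x2=(-1.7985, 1.7573)
step 8: x0=(1.8536, 0.4527) x1=(1.0387, 0.0303) x2=(-1.8016, 1.7523)
step 9: x0=(1.8362, 0.4532) x1=(1.0253, 0.0312) x2=(-1.8038, 1.7469)
step 10: x0=(1.8182, 0.4539) x1=(1.0116, 0.0323) x2=(-1.8051, 1.7410)
step 11: x0=(1.7995, 0.4549) x1=(0.9974, 0.0336) x2=(-1.8055, 1.7348)
step 12: x0=(1.7803, 0.4562) x1=(0.9828, 0.0351) x2=(-1.8049, 1.7281)
step 13: x0=(1.7604, 0.4578) x1=(0.9677, 0.0368) x2=(-1.8035, 1.7210)
step 14: x0=(1.7400, 0.4596) x1=(0.9523, 0.0386) x2=(-1.8011, 1.7135)
step 15: x0=(1.7189, 0.4618) x1=(0.9364, 0.0406) x2=(-1.7979, 1.7056)
step 16: x0=(1.6973, 0.4642) x1=(0.9201, 0.0428) x2=(-1.7937, 1.6972)
step 17: x0=(1.6751, 0.4669) x1=(0.9034, 0.0452) x2=(-1.7887, 1.6885)
step 18: x0=(1.6524, 0.4699) x1=(0.8864, 0.0478) x2=(-1.7829, 1.6794)
step 19: x0=(1.6291, 0.4732) x1=(0.8689, 0.0505) x2=(-1.7762, 1.6699)
step 20: x0=(1.6052, 0.4768) x1=(0.8510, 0.0534) x2=(-1.7686, 1.6600)
step 21: x0=(1.5809, 0.4806) x1=(0.8327, 0.0564) x2=(-1.7603, 1.6497)
step 22: x0=(1.5560, 0.4847) x1=(0.8141, 0.0596) x2=(-1.7511, 1.6390)
step 23: x0=(1.5306, 0.4890) x1=(0.7950, 0.0629) x2=(-1.7411, 1.6280)
step 24: x0=(1.5046, 0.4937) x1=(0.7756, 0.0664) x2=(-1.7304, 1.6166)
step 25: x0=(1.4782, 0.4985) x1=(0.7558, 0.0701) x2=(-1.7189, 1.6049)
step 26: x0=(1.4513, 0.5037) x1=(0.7357, 0.0739) x2=(-1.7066, 1.5928)
step 27: x0=(1.4240, 0.5091) x1=(0.7152, 0.0778) x2=(-1.6936, 1.5804)
step 28: x0=(1.3962, 0.5147) x1=(0.6943, 0.0818) x2=(-1.6798, 1.5677)
step 29: x0=(1.3680, 0.5206) x1=(0.6731, 0.0860) x2=(-1.6654, 1.5546)
step 30: x0=(1.3393, 0.5268) x1=(0.6515, 0.0903) x2=(-1.6503, 1.5412)
step 31: x0=(1.3102, 0.5331) x1=(0.6297, 0.0947) x2=(-1.6345, 1.5275)
step 32: x0=(1.2807, 0.5397) x1=(0.6075, 0.0992) x2=(-1.6180, 1.5136)
step 33: x0=(1.2508, 0.5466) x1=(0.5849, 0.1038) x2=(-1.6009, 1.4993)
step 34: x0=(1.2206, 0.5537) x1=(0.5621, 0.1086) x2=(-1.5832, 1.4847)
step 35: x0=(1.1900, 0.5609) x1=(0.5389, 0.1134) x2=(-1.5649, 1.4699)
step 36: x0=(1.1591, 0.5685) x1=(0.5155, 0.1183) x2=(-1.5461, 1.4548)
step 37: x0=(1.1278, 0.5762) x1=(0.4918, 0.1233) x2=(-1.5266, 1.4394)
step 38: x0=(1.0962, 0.5841) x1=(0.4678, 0.1284) x2=(-1.5066, 1.4238)
step 39: x0=(1.0643, 0.5923) x1=(0.4435, 0.1335) x2=(-1.4862, 1.4080)
step 40: x0=(1.0322, 0.6007) x1=(0.4189, 0.1387) x2=(-1.4652, 1.3919)

no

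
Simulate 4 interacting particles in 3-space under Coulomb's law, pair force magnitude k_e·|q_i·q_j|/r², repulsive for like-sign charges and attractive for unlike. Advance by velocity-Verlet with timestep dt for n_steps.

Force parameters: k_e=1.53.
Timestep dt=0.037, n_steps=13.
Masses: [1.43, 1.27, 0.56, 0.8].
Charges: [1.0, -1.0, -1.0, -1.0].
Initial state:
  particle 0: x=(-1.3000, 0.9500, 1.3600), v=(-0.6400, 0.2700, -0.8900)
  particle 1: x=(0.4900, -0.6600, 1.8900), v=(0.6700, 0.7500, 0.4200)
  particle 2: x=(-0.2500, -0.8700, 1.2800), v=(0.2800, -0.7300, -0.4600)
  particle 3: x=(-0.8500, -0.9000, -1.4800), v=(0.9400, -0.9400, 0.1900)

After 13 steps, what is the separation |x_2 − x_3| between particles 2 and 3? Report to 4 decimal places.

2.3894

step 0: x0=(-1.3000, 0.9500, 1.3600) x1=(0.4900, -0.6600, 1.8900) x2=(-0.2500, -0.8700, 1.2800) x3=(-0.8500, -0.9000, -1.4800)
step 1: x0=(-1.3235, 0.9597, 1.3270) x1=(0.5154, -0.6320, 1.9061) x2=(-0.2413, -0.8971, 1.2620) x3=(-0.8153, -0.9347, -1.4731)
step 2: x0=(-1.3467, 0.9690, 1.2940) x1=(0.5417, -0.6034, 1.9232) x2=(-0.2354, -0.9243, 1.2423) x3=(-0.7808, -0.9694, -1.4666)
step 3: x0=(-1.3695, 0.9777, 1.2609) x1=(0.5689, -0.5742, 1.9413) x2=(-0.2322, -0.9519, 1.2211) x3=(-0.7464, -1.0039, -1.4604)
step 4: x0=(-1.3919, 0.9861, 1.2278) x1=(0.5969, -0.5444, 1.9602) x2=(-0.2313, -0.9797, 1.1986) x3=(-0.7123, -1.0383, -1.4545)
step 5: x0=(-1.4141, 0.9939, 1.1947) x1=(0.6255, -0.5141, 1.9799) x2=(-0.2324, -1.0078, 1.1750) x3=(-0.6783, -1.0726, -1.4490)
step 6: x0=(-1.4359, 1.0014, 1.1615) x1=(0.6547, -0.4832, 2.0002) x2=(-0.2353, -1.0362, 1.1504) x3=(-0.6445, -1.1069, -1.4439)
step 7: x0=(-1.4574, 1.0084, 1.1282) x1=(0.6843, -0.4518, 2.0212) x2=(-0.2398, -1.0649, 1.1251) x3=(-0.6108, -1.1410, -1.4391)
step 8: x0=(-1.4786, 1.0150, 1.0950) x1=(0.7143, -0.4199, 2.0427) x2=(-0.2458, -1.0938, 1.0992) x3=(-0.5774, -1.1750, -1.4348)
step 9: x0=(-1.4995, 1.0213, 1.0617) x1=(0.7446, -0.3875, 2.0647) x2=(-0.2530, -1.1228, 1.0728) x3=(-0.5441, -1.2090, -1.4308)
step 10: x0=(-1.5200, 1.0272, 1.0284) x1=(0.7753, -0.3547, 2.0872) x2=(-0.2614, -1.1520, 1.0461) x3=(-0.5109, -1.2429, -1.4273)
step 11: x0=(-1.5403, 1.0327, 0.9951) x1=(0.8061, -0.3216, 2.1100) x2=(-0.2709, -1.1813, 1.0191) x3=(-0.4780, -1.2766, -1.4242)
step 12: x0=(-1.5603, 1.0378, 0.9618) x1=(0.8372, -0.2880, 2.1332) x2=(-0.2814, -1.2107, 0.9920) x3=(-0.4452, -1.3104, -1.4215)
step 13: x0=(-1.5801, 1.0426, 0.9284) x1=(0.8685, -0.2541, 2.1567) x2=(-0.2928, -1.2401, 0.9649) x3=(-0.4125, -1.3440, -1.4193)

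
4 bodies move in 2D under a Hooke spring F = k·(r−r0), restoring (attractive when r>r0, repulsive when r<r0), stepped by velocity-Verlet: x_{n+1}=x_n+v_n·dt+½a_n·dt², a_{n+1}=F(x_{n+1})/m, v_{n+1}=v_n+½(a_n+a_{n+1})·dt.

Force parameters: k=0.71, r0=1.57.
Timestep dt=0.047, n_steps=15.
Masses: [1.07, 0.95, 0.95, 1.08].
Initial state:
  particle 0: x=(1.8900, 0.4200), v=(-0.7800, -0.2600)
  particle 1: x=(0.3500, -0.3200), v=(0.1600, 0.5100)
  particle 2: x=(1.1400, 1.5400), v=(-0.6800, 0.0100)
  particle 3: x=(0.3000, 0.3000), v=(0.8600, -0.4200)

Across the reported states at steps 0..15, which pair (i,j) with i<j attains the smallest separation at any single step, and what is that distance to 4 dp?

pair (1,3), distance 0.4051

step 0: x0=(1.8900, 0.4200) x1=(0.3500, -0.3200) x2=(1.1400, 1.5400) x3=(0.3000, 0.3000)
step 1: x0=(1.8533, 0.4076) x1=(0.3578, -0.2964) x2=(1.1078, 1.5403) x3=(0.3404, 0.2809)
step 2: x0=(1.8168, 0.3949) x1=(0.3661, -0.2738) x2=(1.0753, 1.5405) x3=(0.3805, 0.2631)
step 3: x0=(1.7806, 0.3819) x1=(0.3746, -0.2523) x2=(1.0424, 1.5405) x3=(0.4205, 0.2467)
step 4: x0=(1.7448, 0.3688) x1=(0.3831, -0.2320) x2=(1.0093, 1.5404) x3=(0.4602, 0.2316)
step 5: x0=(1.7097, 0.3555) x1=(0.3913, -0.2130) x2=(0.9759, 1.5403) x3=(0.4996, 0.2178)
step 6: x0=(1.6755, 0.3421) x1=(0.3990, -0.1956) x2=(0.9423, 1.5404) x3=(0.5389, 0.2053)
step 7: x0=(1.6422, 0.3287) x1=(0.4059, -0.1796) x2=(0.9085, 1.5405) x3=(0.5781, 0.1941)
step 8: x0=(1.6101, 0.3153) x1=(0.4118, -0.1652) x2=(0.8746, 1.5408) x3=(0.6171, 0.1841)
step 9: x0=(1.5793, 0.3020) x1=(0.4164, -0.1523) x2=(0.8405, 1.5413) x3=(0.6562, 0.1751)
step 10: x0=(1.5500, 0.2889) x1=(0.4194, -0.1408) x2=(0.8063, 1.5420) x3=(0.6953, 0.1671)
step 11: x0=(1.5223, 0.2759) x1=(0.4206, -0.1308) x2=(0.7720, 1.5429) x3=(0.7345, 0.1600)
step 12: x0=(1.4963, 0.2632) x1=(0.4199, -0.1220) x2=(0.7375, 1.5440) x3=(0.7738, 0.1535)
step 13: x0=(1.4722, 0.2507) x1=(0.4171, -0.1144) x2=(0.7030, 1.5454) x3=(0.8131, 0.1476)
step 14: x0=(1.4501, 0.2387) x1=(0.4121, -0.1078) x2=(0.6683, 1.5469) x3=(0.8526, 0.1421)
step 15: x0=(1.4300, 0.2270) x1=(0.4049, -0.1022) x2=(0.6335, 1.5486) x3=(0.8920, 0.1369)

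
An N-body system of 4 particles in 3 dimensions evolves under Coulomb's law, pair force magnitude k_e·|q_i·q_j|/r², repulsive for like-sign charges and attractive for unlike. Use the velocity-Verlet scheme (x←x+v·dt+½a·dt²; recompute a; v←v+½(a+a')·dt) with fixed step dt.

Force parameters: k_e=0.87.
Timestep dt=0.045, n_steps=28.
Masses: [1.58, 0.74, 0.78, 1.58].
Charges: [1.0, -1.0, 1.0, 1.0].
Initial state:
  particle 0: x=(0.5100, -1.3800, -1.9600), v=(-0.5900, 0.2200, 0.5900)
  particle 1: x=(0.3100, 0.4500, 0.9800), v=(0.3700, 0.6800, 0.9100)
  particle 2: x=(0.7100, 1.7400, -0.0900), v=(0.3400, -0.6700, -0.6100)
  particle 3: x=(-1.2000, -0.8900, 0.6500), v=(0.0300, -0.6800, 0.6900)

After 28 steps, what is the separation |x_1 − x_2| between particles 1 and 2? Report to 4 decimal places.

2.5109

step 0: x0=(0.5100, -1.3800, -1.9600) x1=(0.3100, 0.4500, 0.9800) x2=(0.7100, 1.7400, -0.0900) x3=(-1.2000, -0.8900, 0.6500)
step 1: x0=(0.4835, -1.3701, -1.9335) x1=(0.3265, 0.4807, 1.0206) x2=(0.7253, 1.7097, -0.1172) x3=(-1.1986, -0.9205, 0.6811)
step 2: x0=(0.4570, -1.3603, -1.9070) x1=(0.3429, 0.5114, 1.0604) x2=(0.7405, 1.6792, -0.1438) x3=(-1.1972, -0.9510, 0.7124)
step 3: x0=(0.4306, -1.3505, -1.8806) x1=(0.3590, 0.5423, 1.0993) x2=(0.7557, 1.6485, -0.1699) x3=(-1.1956, -0.9813, 0.7439)
step 4: x0=(0.4042, -1.3407, -1.8543) x1=(0.3750, 0.5732, 1.1375) x2=(0.7708, 1.6176, -0.1954) x3=(-1.1941, -1.0115, 0.7755)
step 5: x0=(0.3779, -1.3310, -1.8280) x1=(0.3909, 0.6042, 1.1748) x2=(0.7859, 1.5866, -0.2203) x3=(-1.1925, -1.0417, 0.8072)
step 6: x0=(0.3516, -1.3214, -1.8018) x1=(0.4066, 0.6352, 1.2113) x2=(0.8010, 1.5555, -0.2445) x3=(-1.1909, -1.0717, 0.8392)
step 7: x0=(0.3254, -1.3118, -1.7757) x1=(0.4223, 0.6662, 1.2469) x2=(0.8160, 1.5243, -0.2681) x3=(-1.1892, -1.1017, 0.8713)
step 8: x0=(0.2992, -1.3022, -1.7497) x1=(0.4378, 0.6971, 1.2817) x2=(0.8310, 1.4931, -0.2911) x3=(-1.1876, -1.1316, 0.9035)
step 9: x0=(0.2730, -1.2928, -1.7238) x1=(0.4532, 0.7280, 1.3156) x2=(0.8460, 1.4619, -0.3134) x3=(-1.1859, -1.1614, 0.9359)
step 10: x0=(0.2469, -1.2833, -1.6979) x1=(0.4685, 0.7588, 1.3487) x2=(0.8611, 1.4308, -0.3351) x3=(-1.1842, -1.1912, 0.9685)
step 11: x0=(0.2209, -1.2740, -1.6722) x1=(0.4837, 0.7895, 1.3810) x2=(0.8761, 1.3998, -0.3562) x3=(-1.1825, -1.2209, 1.0013)
step 12: x0=(0.1949, -1.2646, -1.6465) x1=(0.4988, 0.8200, 1.4124) x2=(0.8911, 1.3690, -0.3766) x3=(-1.1809, -1.2505, 1.0342)
step 13: x0=(0.1689, -1.2554, -1.6209) x1=(0.5138, 0.8504, 1.4431) x2=(0.9062, 1.3383, -0.3964) x3=(-1.1792, -1.2801, 1.0672)
step 14: x0=(0.1429, -1.2462, -1.5954) x1=(0.5288, 0.8805, 1.4730) x2=(0.9213, 1.3078, -0.4156) x3=(-1.1776, -1.3096, 1.1005)
step 15: x0=(0.1170, -1.2371, -1.5700) x1=(0.5437, 0.9105, 1.5021) x2=(0.9364, 1.2775, -0.4342) x3=(-1.1759, -1.3390, 1.1339)
step 16: x0=(0.0911, -1.2281, -1.5448) x1=(0.5584, 0.9403, 1.5304) x2=(0.9517, 1.2474, -0.4522) x3=(-1.1743, -1.3685, 1.1674)
step 17: x0=(0.0652, -1.2191, -1.5196) x1=(0.5732, 0.9698, 1.5581) x2=(0.9670, 1.2177, -0.4697) x3=(-1.1727, -1.3978, 1.2012)
step 18: x0=(0.0393, -1.2102, -1.4945) x1=(0.5878, 0.9991, 1.5850) x2=(0.9823, 1.1882, -0.4866) x3=(-1.1712, -1.4272, 1.2350)
step 19: x0=(0.0135, -1.2013, -1.4695) x1=(0.6024, 1.0282, 1.6113) x2=(0.9978, 1.1591, -0.5030) x3=(-1.1696, -1.4565, 1.2691)
step 20: x0=(-0.0124, -1.1926, -1.4447) x1=(0.6168, 1.0569, 1.6369) x2=(1.0134, 1.1303, -0.5189) x3=(-1.1681, -1.4857, 1.3033)
step 21: x0=(-0.0382, -1.1839, -1.4199) x1=(0.6313, 1.0854, 1.6619) x2=(1.0291, 1.1018, -0.5343) x3=(-1.1666, -1.5150, 1.3377)
step 22: x0=(-0.0641, -1.1753, -1.3953) x1=(0.6456, 1.1136, 1.6862) x2=(1.0449, 1.0738, -0.5492) x3=(-1.1651, -1.5442, 1.3722)
step 23: x0=(-0.0899, -1.1668, -1.3707) x1=(0.6598, 1.1416, 1.7100) x2=(1.0609, 1.0461, -0.5637) x3=(-1.1636, -1.5733, 1.4069)
step 24: x0=(-0.1158, -1.1583, -1.3463) x1=(0.6740, 1.1692, 1.7332) x2=(1.0770, 1.0188, -0.5777) x3=(-1.1622, -1.6025, 1.4418)
step 25: x0=(-0.1417, -1.1500, -1.3220) x1=(0.6881, 1.1965, 1.7558) x2=(1.0933, 0.9918, -0.5912) x3=(-1.1608, -1.6316, 1.4768)
step 26: x0=(-0.1676, -1.1417, -1.2978) x1=(0.7022, 1.2236, 1.7778) x2=(1.1097, 0.9653, -0.6044) x3=(-1.1595, -1.6608, 1.5120)
step 27: x0=(-0.1936, -1.1335, -1.2737) x1=(0.7161, 1.2503, 1.7994) x2=(1.1264, 0.9392, -0.6171) x3=(-1.1581, -1.6899, 1.5473)
step 28: x0=(-0.2196, -1.1253, -1.2496) x1=(0.7300, 1.2767, 1.8204) x2=(1.1432, 0.9136, -0.6295) x3=(-1.1568, -1.7190, 1.5828)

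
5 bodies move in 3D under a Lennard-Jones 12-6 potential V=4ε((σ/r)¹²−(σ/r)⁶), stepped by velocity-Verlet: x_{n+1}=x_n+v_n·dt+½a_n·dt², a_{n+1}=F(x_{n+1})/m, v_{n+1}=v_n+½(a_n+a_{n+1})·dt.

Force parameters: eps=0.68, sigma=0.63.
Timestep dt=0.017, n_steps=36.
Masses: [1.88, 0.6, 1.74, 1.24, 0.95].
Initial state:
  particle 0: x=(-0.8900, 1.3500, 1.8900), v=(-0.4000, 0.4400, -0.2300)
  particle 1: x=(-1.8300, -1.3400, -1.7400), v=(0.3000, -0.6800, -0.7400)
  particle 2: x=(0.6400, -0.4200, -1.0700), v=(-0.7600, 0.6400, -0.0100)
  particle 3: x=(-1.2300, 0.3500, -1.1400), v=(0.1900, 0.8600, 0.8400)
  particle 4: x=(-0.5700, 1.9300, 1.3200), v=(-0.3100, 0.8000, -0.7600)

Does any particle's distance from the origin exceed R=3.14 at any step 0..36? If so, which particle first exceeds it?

step 0: x0=(-0.8900, 1.3500, 1.8900) x1=(-1.8300, -1.3400, -1.7400) x2=(0.6400, -0.4200, -1.0700) x3=(-1.2300, 0.3500, -1.1400) x4=(-0.5700, 1.9300, 1.3200)
step 1: x0=(-0.8967, 1.3576, 1.8860) x1=(-1.8249, -1.3516, -1.7526) x2=(0.6271, -0.4091, -1.0702) x3=(-1.2268, 0.3646, -1.1257) x4=(-0.5754, 1.9434, 1.3073)
step 2: x0=(-0.9034, 1.3653, 1.8818) x1=(-1.8198, -1.3631, -1.7652) x2=(0.6142, -0.3982, -1.0703) x3=(-1.2235, 0.3792, -1.1114) x4=(-0.5809, 1.9565, 1.2949)
step 3: x0=(-0.9099, 1.3733, 1.8775) x1=(-1.8147, -1.3747, -1.7777) x2=(0.6012, -0.3874, -1.0705) x3=(-1.2203, 0.3938, -1.0972) x4=(-0.5867, 1.9692, 1.2829)
step 4: x0=(-0.9164, 1.3814, 1.8729) x1=(-1.8096, -1.3862, -1.7903) x2=(0.5883, -0.3765, -1.0707) x3=(-1.2171, 0.4085, -1.0829) x4=(-0.5926, 1.9816, 1.2711)
step 5: x0=(-0.9228, 1.3896, 1.8683) x1=(-1.8045, -1.3977, -1.8029) x2=(0.5754, -0.3656, -1.0709) x3=(-1.2138, 0.4231, -1.0686) x4=(-0.5987, 1.9936, 1.2597)
step 6: x0=(-0.9291, 1.3980, 1.8634) x1=(-1.7994, -1.4093, -1.8155) x2=(0.5625, -0.3547, -1.0710) x3=(-1.2106, 0.4377, -1.0543) x4=(-0.6050, 2.0054, 1.2486)
step 7: x0=(-0.9353, 1.4066, 1.8585) x1=(-1.7943, -1.4208, -1.8280) x2=(0.5495, -0.3438, -1.0712) x3=(-1.2074, 0.4523, -1.0401) x4=(-0.6114, 2.0169, 1.2378)
step 8: x0=(-0.9415, 1.4152, 1.8533) x1=(-1.7891, -1.4324, -1.8406) x2=(0.5366, -0.3329, -1.0714) x3=(-1.2041, 0.4669, -1.0258) x4=(-0.6180, 2.0281, 1.2273)
step 9: x0=(-0.9475, 1.4241, 1.8481) x1=(-1.7840, -1.4439, -1.8532) x2=(0.5237, -0.3221, -1.0715) x3=(-1.2009, 0.4815, -1.0115) x4=(-0.6247, 2.0391, 1.2170)
step 10: x0=(-0.9535, 1.4330, 1.8427) x1=(-1.7789, -1.4554, -1.8657) x2=(0.5107, -0.3112, -1.0717) x3=(-1.1976, 0.4961, -0.9972) x4=(-0.6315, 2.0497, 1.2070)
step 11: x0=(-0.9595, 1.4421, 1.8372) x1=(-1.7738, -1.4669, -1.8783) x2=(0.4978, -0.3003, -1.0719) x3=(-1.1944, 0.5107, -0.9829) x4=(-0.6385, 2.0602, 1.1973)
step 12: x0=(-0.9654, 1.4513, 1.8315) x1=(-1.7687, -1.4785, -1.8909) x2=(0.4849, -0.2894, -1.0720) x3=(-1.1911, 0.5253, -0.9687) x4=(-0.6456, 2.0704, 1.1878)
step 13: x0=(-0.9712, 1.4606, 1.8258) x1=(-1.7636, -1.4900, -1.9034) x2=(0.4719, -0.2785, -1.0722) x3=(-1.1879, 0.5399, -0.9544) x4=(-0.6528, 2.0803, 1.1786)
step 14: x0=(-0.9769, 1.4701, 1.8199) x1=(-1.7585, -1.5015, -1.9160) x2=(0.4590, -0.2676, -1.0724) x3=(-1.1846, 0.5545, -0.9401) x4=(-0.6602, 2.0900, 1.1696)
step 15: x0=(-0.9826, 1.4796, 1.8138) x1=(-1.7533, -1.5130, -1.9285) x2=(0.4460, -0.2567, -1.0726) x3=(-1.1814, 0.5690, -0.9258) x4=(-0.6676, 2.0995, 1.1608)
step 16: x0=(-0.9882, 1.4893, 1.8077) x1=(-1.7482, -1.5245, -1.9411) x2=(0.4331, -0.2458, -1.0727) x3=(-1.1781, 0.5836, -0.9116) x4=(-0.6752, 2.1087, 1.1524)
step 17: x0=(-0.9938, 1.4991, 1.8014) x1=(-1.7431, -1.5361, -1.9537) x2=(0.4201, -0.2349, -1.0729) x3=(-1.1749, 0.5982, -0.8973) x4=(-0.6829, 2.1177, 1.1441)
step 18: x0=(-0.9993, 1.5090, 1.7950) x1=(-1.7380, -1.5476, -1.9662) x2=(0.4072, -0.2241, -1.0731) x3=(-1.1716, 0.6128, -0.8830) x4=(-0.6907, 2.1265, 1.1361)
step 19: x0=(-1.0048, 1.5191, 1.7885) x1=(-1.7329, -1.5591, -1.9788) x2=(0.3942, -0.2132, -1.0732) x3=(-1.1683, 0.6274, -0.8687) x4=(-0.6987, 2.1350, 1.1284)
step 20: x0=(-1.0102, 1.5292, 1.7818) x1=(-1.7277, -1.5706, -1.9914) x2=(0.3813, -0.2023, -1.0734) x3=(-1.1650, 0.6420, -0.8545) x4=(-0.7067, 2.1433, 1.1209)
step 21: x0=(-1.0155, 1.5395, 1.7750) x1=(-1.7226, -1.5821, -2.0039) x2=(0.3683, -0.1914, -1.0736) x3=(-1.1618, 0.6565, -0.8402) x4=(-0.7149, 2.1514, 1.1136)
step 22: x0=(-1.0208, 1.5499, 1.7681) x1=(-1.7175, -1.5936, -2.0165) x2=(0.3553, -0.1805, -1.0737) x3=(-1.1585, 0.6711, -0.8259) x4=(-0.7232, 2.1592, 1.1066)
step 23: x0=(-1.0260, 1.5604, 1.7611) x1=(-1.7124, -1.6052, -2.0290) x2=(0.3424, -0.1696, -1.0739) x3=(-1.1552, 0.6857, -0.8116) x4=(-0.7316, 2.1668, 1.0999)
step 24: x0=(-1.0312, 1.5710, 1.7539) x1=(-1.7072, -1.6167, -2.0416) x2=(0.3294, -0.1587, -1.0741) x3=(-1.1519, 0.7003, -0.7974) x4=(-0.7401, 2.1742, 1.0935)
step 25: x0=(-1.0363, 1.5818, 1.7466) x1=(-1.7021, -1.6282, -2.0541) x2=(0.3164, -0.1478, -1.0742) x3=(-1.1486, 0.7148, -0.7831) x4=(-0.7487, 2.1812, 1.0873)
step 26: x0=(-1.0413, 1.5927, 1.7391) x1=(-1.6970, -1.6397, -2.0667) x2=(0.3034, -0.1369, -1.0744) x3=(-1.1453, 0.7294, -0.7688) x4=(-0.7575, 2.1881, 1.0814)
step 27: x0=(-1.0463, 1.6037, 1.7315) x1=(-1.6919, -1.6512, -2.0793) x2=(0.2905, -0.1260, -1.0746) x3=(-1.1420, 0.7440, -0.7546) x4=(-0.7664, 2.1946, 1.0758)
step 28: x0=(-1.0512, 1.6149, 1.7237) x1=(-1.6868, -1.6627, -2.0918) x2=(0.2775, -0.1150, -1.0747) x3=(-1.1387, 0.7585, -0.7403) x4=(-0.7754, 2.2009, 1.0704)
step 29: x0=(-1.0560, 1.6262, 1.7158) x1=(-1.6816, -1.6742, -2.1044) x2=(0.2645, -0.1041, -1.0749) x3=(-1.1354, 0.7731, -0.7260) x4=(-0.7846, 2.2070, 1.0654)
step 30: x0=(-1.0608, 1.6377, 1.7077) x1=(-1.6765, -1.6857, -2.1169) x2=(0.2515, -0.0932, -1.0751) x3=(-1.1321, 0.7876, -0.7117) x4=(-0.7939, 2.2127, 1.0608)
step 31: x0=(-1.0655, 1.6493, 1.6995) x1=(-1.6714, -1.6972, -2.1295) x2=(0.2385, -0.0823, -1.0752) x3=(-1.1288, 0.8022, -0.6975) x4=(-0.8033, 2.2181, 1.0564)
step 32: x0=(-1.0701, 1.6610, 1.6910) x1=(-1.6662, -1.7087, -2.1420) x2=(0.2255, -0.0714, -1.0754) x3=(-1.1254, 0.8167, -0.6832) x4=(-0.8129, 2.2232, 1.0525)
step 33: x0=(-1.0746, 1.6730, 1.6824) x1=(-1.6611, -1.7203, -2.1546) x2=(0.2125, -0.0605, -1.0755) x3=(-1.1221, 0.8313, -0.6689) x4=(-0.8226, 2.2280, 1.0489)
step 34: x0=(-1.0791, 1.6851, 1.6736) x1=(-1.6560, -1.7318, -2.1672) x2=(0.1995, -0.0495, -1.0757) x3=(-1.1188, 0.8458, -0.6547) x4=(-0.8325, 2.2324, 1.0457)
step 35: x0=(-1.0835, 1.6974, 1.6645) x1=(-1.6509, -1.7433, -2.1797) x2=(0.1865, -0.0386, -1.0758) x3=(-1.1154, 0.8604, -0.6404) x4=(-0.8426, 2.2364, 1.0429)
step 36: x0=(-1.0878, 1.7099, 1.6552) x1=(-1.6457, -1.7548, -2.1923) x2=(0.1735, -0.0277, -1.0760) x3=(-1.1121, 0.8749, -0.6261) x4=(-0.8528, 2.2400, 1.0406)

yes, particle 1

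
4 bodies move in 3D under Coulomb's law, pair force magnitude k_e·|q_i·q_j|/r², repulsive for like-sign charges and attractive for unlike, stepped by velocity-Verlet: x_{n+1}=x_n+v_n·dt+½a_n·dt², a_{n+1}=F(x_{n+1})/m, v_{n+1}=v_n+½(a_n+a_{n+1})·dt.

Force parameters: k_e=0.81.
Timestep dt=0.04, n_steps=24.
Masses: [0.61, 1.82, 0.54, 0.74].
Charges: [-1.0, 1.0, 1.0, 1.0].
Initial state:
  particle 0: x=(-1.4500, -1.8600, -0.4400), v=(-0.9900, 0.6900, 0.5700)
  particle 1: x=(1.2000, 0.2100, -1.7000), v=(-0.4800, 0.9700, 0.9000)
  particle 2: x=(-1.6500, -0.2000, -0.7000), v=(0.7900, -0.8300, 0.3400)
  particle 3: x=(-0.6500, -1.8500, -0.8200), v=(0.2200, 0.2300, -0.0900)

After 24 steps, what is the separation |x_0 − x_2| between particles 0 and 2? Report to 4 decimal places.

step 0: x0=(-1.4500, -1.8600, -0.4400) x1=(1.2000, 0.2100, -1.7000) x2=(-1.6500, -0.2000, -0.7000) x3=(-0.6500, -1.8500, -0.8200)
step 1: x0=(-1.4884, -1.8320, -0.4179) x1=(1.1808, 0.2488, -1.6640) x2=(-1.6186, -0.2334, -0.6863) x3=(-0.6422, -1.8411, -0.8231)
step 2: x0=(-1.5245, -1.8031, -0.3970) x1=(1.1618, 0.2877, -1.6281) x2=(-1.5878, -0.2671, -0.6723) x3=(-0.6360, -1.8327, -0.8253)
step 3: x0=(-1.5586, -1.7733, -0.3772) x1=(1.1428, 0.3266, -1.5921) x2=(-1.5575, -0.3012, -0.6579) x3=(-0.6313, -1.8249, -0.8267)
step 4: x0=(-1.5907, -1.7426, -0.3586) x1=(1.1239, 0.3655, -1.5563) x2=(-1.5279, -0.3358, -0.6432) x3=(-0.6279, -1.8176, -0.8275)
step 5: x0=(-1.6211, -1.7110, -0.3410) x1=(1.1051, 0.4046, -1.5204) x2=(-1.4990, -0.3709, -0.6281) x3=(-0.6257, -1.8109, -0.8275)
step 6: x0=(-1.6497, -1.6783, -0.3244) x1=(1.0864, 0.4436, -1.4846) x2=(-1.4710, -0.4067, -0.6126) x3=(-0.6246, -1.8047, -0.8270)
step 7: x0=(-1.6765, -1.6445, -0.3089) x1=(1.0677, 0.4828, -1.4488) x2=(-1.4438, -0.4431, -0.5965) x3=(-0.6245, -1.7990, -0.8259)
step 8: x0=(-1.7017, -1.6095, -0.2944) x1=(1.0492, 0.5220, -1.4130) x2=(-1.4177, -0.4803, -0.5799) x3=(-0.6253, -1.7940, -0.8243)
step 9: x0=(-1.7251, -1.5732, -0.2809) x1=(1.0308, 0.5612, -1.3772) x2=(-1.3927, -0.5183, -0.5626) x3=(-0.6268, -1.7895, -0.8222)
step 10: x0=(-1.7467, -1.5356, -0.2685) x1=(1.0124, 0.6005, -1.3415) x2=(-1.3691, -0.5573, -0.5446) x3=(-0.6291, -1.7857, -0.8198)
step 11: x0=(-1.7663, -1.4966, -0.2572) x1=(0.9941, 0.6400, -1.3058) x2=(-1.3470, -0.5973, -0.5258) x3=(-0.6321, -1.7825, -0.8170)
step 12: x0=(-1.7840, -1.4559, -0.2470) x1=(0.9759, 0.6794, -1.2702) x2=(-1.3268, -0.6384, -0.5060) x3=(-0.6356, -1.7800, -0.8139)
step 13: x0=(-1.7994, -1.4136, -0.2379) x1=(0.9578, 0.7190, -1.2345) x2=(-1.3086, -0.6807, -0.4852) x3=(-0.6396, -1.7781, -0.8106)
step 14: x0=(-1.8123, -1.3695, -0.2301) x1=(0.9398, 0.7587, -1.1989) x2=(-1.2929, -0.7243, -0.4632) x3=(-0.6441, -1.7770, -0.8071)
step 15: x0=(-1.8224, -1.3234, -0.2235) x1=(0.9218, 0.7984, -1.1633) x2=(-1.2802, -0.7694, -0.4398) x3=(-0.6489, -1.7767, -0.8034)
step 16: x0=(-1.8292, -1.2754, -0.2184) x1=(0.9040, 0.8382, -1.1277) x2=(-1.2710, -0.8159, -0.4149) x3=(-0.6540, -1.7771, -0.7996)
step 17: x0=(-1.8321, -1.2253, -0.2147) x1=(0.8861, 0.8781, -1.0922) x2=(-1.2660, -0.8639, -0.3883) x3=(-0.6594, -1.7783, -0.7959)
step 18: x0=(-1.8304, -1.1732, -0.2126) x1=(0.8684, 0.9181, -1.0566) x2=(-1.2663, -0.9133, -0.3598) x3=(-0.6649, -1.7804, -0.7922)
step 19: x0=(-1.8232, -1.1194, -0.2122) x1=(0.8507, 0.9581, -1.0211) x2=(-1.2729, -0.9639, -0.3291) x3=(-0.6704, -1.7832, -0.7887)
step 20: x0=(-1.8092, -1.0642, -0.2135) x1=(0.8330, 0.9983, -0.9855) x2=(-1.2874, -1.0151, -0.2962) x3=(-0.6760, -1.7869, -0.7854)
step 21: x0=(-1.7868, -1.0088, -0.2164) x1=(0.8154, 1.0385, -0.9500) x2=(-1.3116, -1.0659, -0.2610) x3=(-0.6814, -1.7913, -0.7824)
step 22: x0=(-1.7544, -0.9548, -0.2205) x1=(0.7978, 1.0788, -0.9145) x2=(-1.3474, -1.1143, -0.2238) x3=(-0.6867, -1.7965, -0.7798)
step 23: x0=(-1.7109, -0.9054, -0.2252) x1=(0.7802, 1.1192, -0.8790) x2=(-1.3963, -1.1570, -0.1854) x3=(-0.6918, -1.8022, -0.7777)
step 24: x0=(-1.6564, -0.8644, -0.2289) x1=(0.7627, 1.1596, -0.8435) x2=(-1.4579, -1.1898, -0.1475) x3=(-0.6967, -1.8083, -0.7759)

0.3897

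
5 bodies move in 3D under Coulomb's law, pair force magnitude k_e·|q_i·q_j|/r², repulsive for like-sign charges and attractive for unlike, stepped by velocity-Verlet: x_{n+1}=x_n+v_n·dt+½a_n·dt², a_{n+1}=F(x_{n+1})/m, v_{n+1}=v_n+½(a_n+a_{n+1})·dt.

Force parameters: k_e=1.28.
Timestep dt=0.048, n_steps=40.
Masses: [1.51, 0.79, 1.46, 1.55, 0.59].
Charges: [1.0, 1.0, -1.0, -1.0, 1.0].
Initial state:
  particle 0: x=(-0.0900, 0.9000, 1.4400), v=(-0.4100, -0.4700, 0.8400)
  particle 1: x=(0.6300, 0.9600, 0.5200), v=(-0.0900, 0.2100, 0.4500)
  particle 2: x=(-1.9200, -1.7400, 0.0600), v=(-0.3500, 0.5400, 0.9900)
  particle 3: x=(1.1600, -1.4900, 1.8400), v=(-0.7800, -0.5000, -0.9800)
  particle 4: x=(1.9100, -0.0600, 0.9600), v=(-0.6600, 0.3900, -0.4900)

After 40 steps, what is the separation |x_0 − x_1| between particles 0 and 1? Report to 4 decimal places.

4.0290

step 0: x0=(-0.0900, 0.9000, 1.4400) x1=(0.6300, 0.9600, 0.5200) x2=(-1.9200, -1.7400, 0.0600) x3=(1.1600, -1.4900, 1.8400) x4=(1.9100, -0.0600, 0.9600)
step 1: x0=(-0.1103, 0.8773, 1.4809) x1=(0.6260, 0.9702, 0.5405) x2=(-1.9367, -1.7139, 0.1075) x3=(1.1227, -1.5136, 1.7928) x4=(1.8790, -0.0426, 0.9369)
step 2: x0=(-0.1317, 0.8543, 1.5229) x1=(0.6224, 0.9809, 0.5587) x2=(-1.9533, -1.6876, 0.1551) x3=(1.0855, -1.5362, 1.7453) x4=(1.8494, -0.0280, 0.9147)
step 3: x0=(-0.1542, 0.8310, 1.5660) x1=(0.6192, 0.9921, 0.5749) x2=(-1.9697, -1.6610, 0.2027) x3=(1.0486, -1.5580, 1.6975) x4=(1.8212, -0.0162, 0.8931)
step 4: x0=(-0.1777, 0.8072, 1.6102) x1=(0.6162, 1.0039, 0.5891) x2=(-1.9860, -1.6342, 0.2503) x3=(1.0118, -1.5790, 1.6494) x4=(1.7946, -0.0072, 0.8722)
step 5: x0=(-0.2023, 0.7831, 1.6552) x1=(0.6133, 1.0163, 0.6016) x2=(-2.0022, -1.6070, 0.2979) x3=(0.9753, -1.5990, 1.6011) x4=(1.7695, -0.0011, 0.8518)
step 6: x0=(-0.2278, 0.7585, 1.7012) x1=(0.6104, 1.0295, 0.6123) x2=(-2.0182, -1.5796, 0.3456) x3=(0.9390, -1.6181, 1.5526) x4=(1.7459, 0.0021, 0.8319)
step 7: x0=(-0.2542, 0.7335, 1.7479) x1=(0.6073, 1.0435, 0.6215) x2=(-2.0341, -1.5519, 0.3933) x3=(0.9030, -1.6364, 1.5039) x4=(1.7239, 0.0024, 0.8124)
step 8: x0=(-0.2814, 0.7080, 1.7955) x1=(0.6039, 1.0582, 0.6292) x2=(-2.0499, -1.5239, 0.4410) x3=(0.8672, -1.6538, 1.4551) x4=(1.7034, -0.0002, 0.7932)
step 9: x0=(-0.3095, 0.6821, 1.8437) x1=(0.6003, 1.0739, 0.6356) x2=(-2.0655, -1.4956, 0.4888) x3=(0.8316, -1.6703, 1.4061) x4=(1.6844, -0.0057, 0.7742)
step 10: x0=(-0.3383, 0.6556, 1.8926) x1=(0.5963, 1.0903, 0.6408) x2=(-2.0810, -1.4670, 0.5366) x3=(0.7963, -1.6860, 1.3571) x4=(1.6668, -0.0142, 0.7554)
step 11: x0=(-0.3678, 0.6287, 1.9420) x1=(0.5918, 1.1077, 0.6449) x2=(-2.0963, -1.4380, 0.5845) x3=(0.7613, -1.7008, 1.3079) x4=(1.6505, -0.0256, 0.7367)
step 12: x0=(-0.3980, 0.6012, 1.9920) x1=(0.5868, 1.1260, 0.6479) x2=(-2.1115, -1.4088, 0.6324) x3=(0.7266, -1.7147, 1.2586) x4=(1.6355, -0.0400, 0.7181)
step 13: x0=(-0.4288, 0.5733, 2.0425) x1=(0.5814, 1.1451, 0.6501) x2=(-2.1266, -1.3792, 0.6803) x3=(0.6922, -1.7278, 1.2093) x4=(1.6216, -0.0572, 0.6995)
step 14: x0=(-0.4603, 0.5449, 2.0934) x1=(0.5754, 1.1651, 0.6514) x2=(-2.1416, -1.3493, 0.7283) x3=(0.6582, -1.7401, 1.1600) x4=(1.6087, -0.0774, 0.6809)
step 15: x0=(-0.4922, 0.5160, 2.1447) x1=(0.5690, 1.1859, 0.6520) x2=(-2.1564, -1.3191, 0.7764) x3=(0.6245, -1.7516, 1.1106) x4=(1.5967, -0.1003, 0.6622)
step 16: x0=(-0.5248, 0.4865, 2.1963) x1=(0.5620, 1.2075, 0.6518) x2=(-2.1711, -1.2885, 0.8246) x3=(0.5911, -1.7623, 1.0612) x4=(1.5856, -0.1261, 0.6434)
step 17: x0=(-0.5578, 0.4567, 2.2482) x1=(0.5545, 1.2300, 0.6511) x2=(-2.1857, -1.2576, 0.8729) x3=(0.5582, -1.7722, 1.0118) x4=(1.5750, -0.1546, 0.6245)
step 18: x0=(-0.5913, 0.4263, 2.3004) x1=(0.5465, 1.2531, 0.6498) x2=(-2.2001, -1.2263, 0.9213) x3=(0.5256, -1.7813, 0.9624) x4=(1.5650, -0.1857, 0.6055)
step 19: x0=(-0.6254, 0.3955, 2.3527) x1=(0.5380, 1.2770, 0.6480) x2=(-2.2144, -1.1947, 0.9698) x3=(0.4935, -1.7897, 0.9130) x4=(1.5554, -0.2195, 0.5863)
step 20: x0=(-0.6598, 0.3642, 2.4053) x1=(0.5290, 1.3015, 0.6457) x2=(-2.2286, -1.1627, 1.0184) x3=(0.4618, -1.7973, 0.8636) x4=(1.5460, -0.2559, 0.5669)
step 21: x0=(-0.6947, 0.3325, 2.4579) x1=(0.5196, 1.3266, 0.6430) x2=(-2.2425, -1.1303, 1.0672) x3=(0.4306, -1.8042, 0.8142) x4=(1.5368, -0.2948, 0.5474)
step 22: x0=(-0.7300, 0.3003, 2.5107) x1=(0.5098, 1.3523, 0.6399) x2=(-2.2563, -1.0976, 1.1161) x3=(0.3998, -1.8103, 0.7648) x4=(1.5275, -0.3362, 0.5277)
step 23: x0=(-0.7658, 0.2677, 2.5635) x1=(0.4996, 1.3786, 0.6364) x2=(-2.2699, -1.0645, 1.1652) x3=(0.3695, -1.8158, 0.7155) x4=(1.5182, -0.3799, 0.5079)
step 24: x0=(-0.8019, 0.2347, 2.6164) x1=(0.4890, 1.4053, 0.6326) x2=(-2.2833, -1.0310, 1.2146) x3=(0.3397, -1.8205, 0.6661) x4=(1.5085, -0.4260, 0.4878)
step 25: x0=(-0.8385, 0.2013, 2.6693) x1=(0.4781, 1.4325, 0.6285) x2=(-2.2965, -0.9971, 1.2641) x3=(0.3105, -1.8246, 0.6168) x4=(1.4985, -0.4744, 0.4675)
step 26: x0=(-0.8755, 0.1675, 2.7221) x1=(0.4668, 1.4600, 0.6242) x2=(-2.3095, -0.9629, 1.3138) x3=(0.2818, -1.8280, 0.5675) x4=(1.4880, -0.5250, 0.4471)
step 27: x0=(-0.9128, 0.1333, 2.7749) x1=(0.4551, 1.4880, 0.6196) x2=(-2.3223, -0.9283, 1.3638) x3=(0.2536, -1.8307, 0.5183) x4=(1.4769, -0.5777, 0.4264)
step 28: x0=(-0.9506, 0.0988, 2.8277) x1=(0.4432, 1.5162, 0.6147) x2=(-2.3347, -0.8934, 1.4140) x3=(0.2261, -1.8328, 0.4691) x4=(1.4651, -0.6326, 0.4055)
step 29: x0=(-0.9887, 0.0638, 2.8803) x1=(0.4309, 1.5448, 0.6097) x2=(-2.3470, -0.8581, 1.4646) x3=(0.1991, -1.8343, 0.4199) x4=(1.4523, -0.6895, 0.3845)
step 30: x0=(-1.0273, 0.0286, 2.9327) x1=(0.4184, 1.5736, 0.6044) x2=(-2.3589, -0.8224, 1.5154) x3=(0.1728, -1.8351, 0.3708) x4=(1.4387, -0.7485, 0.3632)
step 31: x0=(-1.0662, -0.0070, 2.9850) x1=(0.4056, 1.6026, 0.5990) x2=(-2.3705, -0.7863, 1.5665) x3=(0.1472, -1.8352, 0.3217) x4=(1.4239, -0.8093, 0.3416)
step 32: x0=(-1.1056, -0.0429, 3.0371) x1=(0.3926, 1.6318, 0.5934) x2=(-2.3818, -0.7500, 1.6180) x3=(0.1222, -1.8348, 0.2727) x4=(1.4078, -0.8721, 0.3198)
step 33: x0=(-1.1453, -0.0791, 3.0890) x1=(0.3792, 1.6612, 0.5876) x2=(-2.3927, -0.7133, 1.6698) x3=(0.0979, -1.8338, 0.2237) x4=(1.3905, -0.9368, 0.2977)
step 34: x0=(-1.1855, -0.1156, 3.1406) x1=(0.3657, 1.6908, 0.5817) x2=(-2.4033, -0.6763, 1.7220) x3=(0.0744, -1.8322, 0.1748) x4=(1.3716, -1.0032, 0.2754)
step 35: x0=(-1.2261, -0.1524, 3.1919) x1=(0.3519, 1.7204, 0.5757) x2=(-2.4135, -0.6389, 1.7747) x3=(0.0517, -1.8300, 0.1260) x4=(1.3511, -1.0714, 0.2527)
step 36: x0=(-1.2672, -0.1894, 3.2430) x1=(0.3379, 1.7502, 0.5695) x2=(-2.4232, -0.6013, 1.8277) x3=(0.0298, -1.8272, 0.0773) x4=(1.3288, -1.1413, 0.2296)
step 37: x0=(-1.3086, -0.2267, 3.2936) x1=(0.3237, 1.7801, 0.5632) x2=(-2.4326, -0.5634, 1.8812) x3=(0.0088, -1.8239, 0.0288) x4=(1.3046, -1.2127, 0.2062)
step 38: x0=(-1.3505, -0.2642, 3.3439) x1=(0.3093, 1.8100, 0.5568) x2=(-2.4415, -0.5253, 1.9351) x3=(-0.0113, -1.8201, -0.0196) x4=(1.2783, -1.2856, 0.1823)
step 39: x0=(-1.3929, -0.3018, 3.3938) x1=(0.2947, 1.8399, 0.5503) x2=(-2.4500, -0.4870, 1.9896) x3=(-0.0305, -1.8158, -0.0679) x4=(1.2498, -1.3600, 0.1579)
step 40: x0=(-1.4357, -0.3396, 3.4433) x1=(0.2799, 1.8699, 0.5438) x2=(-2.4580, -0.4484, 2.0445) x3=(-0.0486, -1.8111, -0.1160) x4=(1.2188, -1.4357, 0.1329)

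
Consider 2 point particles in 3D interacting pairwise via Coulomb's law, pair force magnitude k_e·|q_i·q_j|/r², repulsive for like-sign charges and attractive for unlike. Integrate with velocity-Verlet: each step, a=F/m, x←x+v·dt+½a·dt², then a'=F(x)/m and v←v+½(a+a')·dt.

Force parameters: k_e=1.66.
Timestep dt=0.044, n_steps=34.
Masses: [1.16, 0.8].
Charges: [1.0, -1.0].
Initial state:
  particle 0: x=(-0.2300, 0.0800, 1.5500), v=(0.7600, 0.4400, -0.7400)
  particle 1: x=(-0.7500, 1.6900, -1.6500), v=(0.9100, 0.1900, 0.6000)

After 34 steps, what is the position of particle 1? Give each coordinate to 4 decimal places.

(0.6597, 1.8045, -0.4941)

step 0: x0=(-0.2300, 0.0800, 1.5500) x1=(-0.7500, 1.6900, -1.6500)
step 1: x0=(-0.1966, 0.0994, 1.5173) x1=(-0.7099, 1.6983, -1.6235)
step 2: x0=(-0.1632, 0.1189, 1.4845) x1=(-0.6698, 1.7064, -1.5966)
step 3: x0=(-0.1298, 0.1385, 1.4515) x1=(-0.6297, 1.7144, -1.5695)
step 4: x0=(-0.0965, 0.1582, 1.4182) x1=(-0.5895, 1.7223, -1.5421)
step 5: x0=(-0.0632, 0.1781, 1.3847) x1=(-0.5492, 1.7300, -1.5144)
step 6: x0=(-0.0299, 0.1980, 1.3511) x1=(-0.5089, 1.7375, -1.4864)
step 7: x0=(0.0033, 0.2181, 1.3172) x1=(-0.4685, 1.7448, -1.4581)
step 8: x0=(0.0364, 0.2383, 1.2830) x1=(-0.4281, 1.7520, -1.4294)
step 9: x0=(0.0696, 0.2586, 1.2486) x1=(-0.3876, 1.7589, -1.4003)
step 10: x0=(0.1027, 0.2791, 1.2140) x1=(-0.3471, 1.7657, -1.3709)
step 11: x0=(0.1357, 0.2997, 1.1791) x1=(-0.3065, 1.7722, -1.3411)
step 12: x0=(0.1687, 0.3205, 1.1439) x1=(-0.2658, 1.7785, -1.3110)
step 13: x0=(0.2017, 0.3414, 1.1085) x1=(-0.2251, 1.7846, -1.2804)
step 14: x0=(0.2346, 0.3625, 1.0727) x1=(-0.1842, 1.7904, -1.2494)
step 15: x0=(0.2674, 0.3839, 1.0367) x1=(-0.1433, 1.7959, -1.2179)
step 16: x0=(0.3002, 0.4054, 1.0003) x1=(-0.1023, 1.8011, -1.1860)
step 17: x0=(0.3329, 0.4271, 0.9636) x1=(-0.0612, 1.8060, -1.1536)
step 18: x0=(0.3656, 0.4491, 0.9266) x1=(-0.0201, 1.8106, -1.1206)
step 19: x0=(0.3982, 0.4713, 0.8891) x1=(0.0212, 1.8149, -1.0872)
step 20: x0=(0.4307, 0.4937, 0.8513) x1=(0.0626, 1.8187, -1.0532)
step 21: x0=(0.4631, 0.5165, 0.8131) x1=(0.1041, 1.8222, -1.0186)
step 22: x0=(0.4954, 0.5395, 0.7745) x1=(0.1457, 1.8252, -0.9833)
step 23: x0=(0.5277, 0.5629, 0.7354) x1=(0.1875, 1.8277, -0.9475)
step 24: x0=(0.5599, 0.5867, 0.6958) x1=(0.2294, 1.8297, -0.9109)
step 25: x0=(0.5919, 0.6108, 0.6557) x1=(0.2714, 1.8311, -0.8736)
step 26: x0=(0.6239, 0.6354, 0.6151) x1=(0.3136, 1.8319, -0.8354)
step 27: x0=(0.6557, 0.6604, 0.5738) x1=(0.3560, 1.8320, -0.7965)
step 28: x0=(0.6874, 0.6860, 0.5320) x1=(0.3986, 1.8313, -0.7566)
step 29: x0=(0.7189, 0.7122, 0.4895) x1=(0.4414, 1.8298, -0.7158)
step 30: x0=(0.7503, 0.7391, 0.4463) x1=(0.4844, 1.8273, -0.6740)
step 31: x0=(0.7815, 0.7667, 0.4023) x1=(0.5278, 1.8237, -0.6310)
step 32: x0=(0.8124, 0.7952, 0.3574) x1=(0.5714, 1.8189, -0.5867)
step 33: x0=(0.8432, 0.8246, 0.3116) x1=(0.6153, 1.8125, -0.5411)
step 34: x0=(0.8736, 0.8553, 0.2648) x1=(0.6597, 1.8045, -0.4941)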